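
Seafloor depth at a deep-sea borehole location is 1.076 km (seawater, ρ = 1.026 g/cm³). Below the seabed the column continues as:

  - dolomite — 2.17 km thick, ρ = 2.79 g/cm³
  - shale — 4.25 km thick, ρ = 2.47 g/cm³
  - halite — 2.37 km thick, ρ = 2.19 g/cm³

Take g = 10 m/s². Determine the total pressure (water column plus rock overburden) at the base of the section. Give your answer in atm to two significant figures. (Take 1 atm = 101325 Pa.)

2300 atm

seawater: 1026 kg/m³ × 10 m/s² × 1076 m = 1.104×10^7 Pa = 109.0 atm
dolomite: 2790 kg/m³ × 10 m/s² × 2170 m = 6.054×10^7 Pa = 597.5 atm
shale: 2470 kg/m³ × 10 m/s² × 4250 m = 1.050×10^8 Pa = 1036 atm
halite: 2190 kg/m³ × 10 m/s² × 2370 m = 5.190×10^7 Pa = 512.2 atm
Total = 109.0 + 597.5 + 1036 + 512.2 = 2254.7 atm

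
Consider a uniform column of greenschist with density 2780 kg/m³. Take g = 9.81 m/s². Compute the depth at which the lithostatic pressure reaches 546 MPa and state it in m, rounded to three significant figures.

h = P/(ρg) = 546 MPa / (2780 kg/m³ × 9.81 m/s²) = 5.460×10^8 Pa / 27272 Pa/m = 20021 m

20000 m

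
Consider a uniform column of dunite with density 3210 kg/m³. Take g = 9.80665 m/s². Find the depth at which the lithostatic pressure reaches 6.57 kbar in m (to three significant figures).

20900 m

h = P/(ρg) = 6.57 kbar / (3210 kg/m³ × 9.80665 m/s²) = 6.570×10^8 Pa / 31479 Pa/m = 20871 m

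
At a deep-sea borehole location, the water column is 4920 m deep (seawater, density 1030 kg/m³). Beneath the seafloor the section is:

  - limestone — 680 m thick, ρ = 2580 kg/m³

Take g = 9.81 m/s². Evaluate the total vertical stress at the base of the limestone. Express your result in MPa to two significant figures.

seawater: 1030 kg/m³ × 9.81 m/s² × 4920 m = 4.971×10^7 Pa = 49.71 MPa
limestone: 2580 kg/m³ × 9.81 m/s² × 680 m = 1.721×10^7 Pa = 17.21 MPa
Total = 49.71 + 17.21 = 66.924 MPa

67 MPa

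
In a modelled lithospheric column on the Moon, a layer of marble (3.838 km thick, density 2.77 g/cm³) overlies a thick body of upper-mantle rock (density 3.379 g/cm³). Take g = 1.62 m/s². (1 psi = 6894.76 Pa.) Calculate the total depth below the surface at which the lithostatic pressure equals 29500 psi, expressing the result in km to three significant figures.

Pressure at base of upper layers: 2770×1.62×3838 = 1.722×10^7 Pa = 2498 psi
Remaining pressure to be supplied by upper-mantle rock: 2.034×10^8 − 1.722×10^7 = 1.862×10^8 Pa
Additional depth in upper-mantle rock = 1.862×10^8 Pa / (3379 kg/m³ × 1.62 m/s²) = 34010 m
Total depth = 3838 m + 34010 m = 37848 m
= 37.848 km

37.8 km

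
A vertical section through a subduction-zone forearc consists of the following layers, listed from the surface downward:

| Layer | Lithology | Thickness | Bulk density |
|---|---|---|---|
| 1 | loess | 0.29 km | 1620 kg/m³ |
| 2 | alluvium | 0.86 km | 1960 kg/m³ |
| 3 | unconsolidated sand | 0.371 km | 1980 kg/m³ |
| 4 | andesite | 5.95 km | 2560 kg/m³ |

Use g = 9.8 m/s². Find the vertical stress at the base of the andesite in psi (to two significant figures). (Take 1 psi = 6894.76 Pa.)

26000 psi

loess: 1620 kg/m³ × 9.8 m/s² × 290 m = 4.604×10^6 Pa = 667.8 psi
alluvium: 1960 kg/m³ × 9.8 m/s² × 860 m = 1.652×10^7 Pa = 2396 psi
unconsolidated sand: 1980 kg/m³ × 9.8 m/s² × 371 m = 7.199×10^6 Pa = 1044 psi
andesite: 2560 kg/m³ × 9.8 m/s² × 5950 m = 1.493×10^8 Pa = 21650 psi
Total = 667.8 + 2396 + 1044 + 21650 = 25758 psi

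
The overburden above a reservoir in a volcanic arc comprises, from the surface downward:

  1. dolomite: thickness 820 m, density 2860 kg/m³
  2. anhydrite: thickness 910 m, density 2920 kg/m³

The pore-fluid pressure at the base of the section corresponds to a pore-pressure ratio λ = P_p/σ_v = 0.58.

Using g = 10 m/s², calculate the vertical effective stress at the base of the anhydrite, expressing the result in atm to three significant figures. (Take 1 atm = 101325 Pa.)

Overburden (lithostatic) stress σ_v:
dolomite: 2860 kg/m³ × 10 m/s² × 820 m = 2.345×10^7 Pa = 23.45 MPa
anhydrite: 2920 kg/m³ × 10 m/s² × 910 m = 2.657×10^7 Pa = 26.57 MPa
Total = 23.45 + 26.57 = 50.024 MPa
Pore pressure P_p = λ·σ_v = 0.58 × 50.02 MPa = 29.01 MPa
Effective stress σ' = σ_v − P_p = 50.02 − 29.01 = 21.010 MPa = 207.35 atm

207 atm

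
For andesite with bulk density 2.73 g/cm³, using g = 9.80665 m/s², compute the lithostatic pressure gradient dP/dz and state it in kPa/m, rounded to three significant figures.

dP/dz = ρg = 2730 kg/m³ × 9.80665 m/s² = 26772 Pa/m
= 26772 Pa/m × (1 kPa/m / 1000.0 Pa/m) = 26.772 kPa/m

26.8 kPa/m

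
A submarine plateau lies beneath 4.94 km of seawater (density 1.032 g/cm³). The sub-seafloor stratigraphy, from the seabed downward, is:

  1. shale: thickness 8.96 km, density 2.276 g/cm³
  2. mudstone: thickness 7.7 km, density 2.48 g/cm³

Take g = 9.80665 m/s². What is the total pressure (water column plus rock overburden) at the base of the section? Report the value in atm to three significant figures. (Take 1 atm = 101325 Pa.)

seawater: 1032 kg/m³ × 9.80665 m/s² × 4940 m = 5.000×10^7 Pa = 493.4 atm
shale: 2276 kg/m³ × 9.80665 m/s² × 8960 m = 2.000×10^8 Pa = 1974 atm
mudstone: 2480 kg/m³ × 9.80665 m/s² × 7700 m = 1.873×10^8 Pa = 1848 atm
Total = 493.4 + 1974 + 1848 = 4315.3 atm

4320 atm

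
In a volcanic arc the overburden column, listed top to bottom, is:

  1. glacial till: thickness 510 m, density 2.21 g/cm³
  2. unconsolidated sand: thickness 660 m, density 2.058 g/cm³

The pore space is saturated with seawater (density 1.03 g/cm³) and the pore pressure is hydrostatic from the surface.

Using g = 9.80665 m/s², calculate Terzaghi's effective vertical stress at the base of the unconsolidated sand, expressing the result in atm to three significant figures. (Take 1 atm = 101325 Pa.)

Overburden (lithostatic) stress σ_v:
glacial till: 2210 kg/m³ × 9.80665 m/s² × 510 m = 1.105×10^7 Pa = 11.05 MPa
unconsolidated sand: 2058 kg/m³ × 9.80665 m/s² × 660 m = 1.332×10^7 Pa = 13.32 MPa
Total = 11.05 + 13.32 = 24.373 MPa
Pore pressure P_p = 1030 kg/m³ × 9.80665 m/s² × 1170 m = 1.182×10^7 Pa = 11.82 MPa
Effective stress σ' = σ_v − P_p = 24.37 − 11.82 = 12.555 MPa = 123.91 atm

124 atm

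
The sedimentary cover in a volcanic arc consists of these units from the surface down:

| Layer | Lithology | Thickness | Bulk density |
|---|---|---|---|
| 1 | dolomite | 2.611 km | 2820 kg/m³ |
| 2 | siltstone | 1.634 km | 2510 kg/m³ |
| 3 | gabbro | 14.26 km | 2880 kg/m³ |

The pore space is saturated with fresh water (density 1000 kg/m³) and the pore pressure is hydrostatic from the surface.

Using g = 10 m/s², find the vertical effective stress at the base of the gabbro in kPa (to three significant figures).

340000 kPa

Overburden (lithostatic) stress σ_v:
dolomite: 2820 kg/m³ × 10 m/s² × 2611 m = 7.363×10^7 Pa = 73.63 MPa
siltstone: 2510 kg/m³ × 10 m/s² × 1634 m = 4.101×10^7 Pa = 41.01 MPa
gabbro: 2880 kg/m³ × 10 m/s² × 14260 m = 4.107×10^8 Pa = 410.7 MPa
Total = 73.63 + 41.01 + 410.7 = 525.33 MPa
Pore pressure P_p = 1000 kg/m³ × 10 m/s² × 18505 m = 1.851×10^8 Pa = 185.1 MPa
Effective stress σ' = σ_v − P_p = 525.3 − 185.1 = 340.28 MPa = 3.4028×10^5 kPa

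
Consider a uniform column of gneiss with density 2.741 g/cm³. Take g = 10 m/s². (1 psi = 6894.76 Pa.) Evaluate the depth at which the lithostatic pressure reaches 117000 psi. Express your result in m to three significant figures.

h = P/(ρg) = 117000 psi / (2741 kg/m³ × 10 m/s²) = 8.067×10^8 Pa / 27410 Pa/m = 29430 m

29400 m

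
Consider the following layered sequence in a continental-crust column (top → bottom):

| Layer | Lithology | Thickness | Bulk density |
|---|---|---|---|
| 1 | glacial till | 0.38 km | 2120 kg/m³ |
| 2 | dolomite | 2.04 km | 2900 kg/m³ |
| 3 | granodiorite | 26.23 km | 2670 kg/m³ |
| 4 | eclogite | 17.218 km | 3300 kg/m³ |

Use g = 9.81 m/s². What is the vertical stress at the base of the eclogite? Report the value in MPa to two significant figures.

glacial till: 2120 kg/m³ × 9.81 m/s² × 380 m = 7.903×10^6 Pa = 7.903 MPa
dolomite: 2900 kg/m³ × 9.81 m/s² × 2040 m = 5.804×10^7 Pa = 58.04 MPa
granodiorite: 2670 kg/m³ × 9.81 m/s² × 26230 m = 6.870×10^8 Pa = 687.0 MPa
eclogite: 3300 kg/m³ × 9.81 m/s² × 17218 m = 5.574×10^8 Pa = 557.4 MPa
Total = 7.903 + 58.04 + 687.0 + 557.4 = 1310.4 MPa

1300 MPa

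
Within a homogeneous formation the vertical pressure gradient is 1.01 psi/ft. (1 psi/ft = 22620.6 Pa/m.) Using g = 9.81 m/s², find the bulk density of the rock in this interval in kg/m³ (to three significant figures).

ρ = (dP/dz)/g = 1.01 psi/ft / 9.81 m/s² = 22847 Pa/m / 9.81 m/s² = 2328.9 kg/m³

2330 kg/m³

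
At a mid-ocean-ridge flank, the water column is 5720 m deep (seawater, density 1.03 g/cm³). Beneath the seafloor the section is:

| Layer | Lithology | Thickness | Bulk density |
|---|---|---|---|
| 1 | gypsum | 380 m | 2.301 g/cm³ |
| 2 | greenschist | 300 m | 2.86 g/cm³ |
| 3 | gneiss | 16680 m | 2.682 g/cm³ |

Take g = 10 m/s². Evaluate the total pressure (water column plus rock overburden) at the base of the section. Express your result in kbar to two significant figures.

seawater: 1030 kg/m³ × 10 m/s² × 5720 m = 5.892×10^7 Pa = 0.5892 kbar
gypsum: 2301 kg/m³ × 10 m/s² × 380 m = 8.744×10^6 Pa = 0.08744 kbar
greenschist: 2860 kg/m³ × 10 m/s² × 300 m = 8.580×10^6 Pa = 0.08580 kbar
gneiss: 2682 kg/m³ × 10 m/s² × 16680 m = 4.474×10^8 Pa = 4.474 kbar
Total = 0.5892 + 0.08744 + 0.08580 + 4.474 = 5.2360 kbar

5.2 kbar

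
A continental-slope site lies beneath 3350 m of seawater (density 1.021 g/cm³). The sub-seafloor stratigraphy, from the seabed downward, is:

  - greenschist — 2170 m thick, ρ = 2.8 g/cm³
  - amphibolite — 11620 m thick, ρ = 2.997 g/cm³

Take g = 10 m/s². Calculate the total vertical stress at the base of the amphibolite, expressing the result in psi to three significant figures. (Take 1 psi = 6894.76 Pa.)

seawater: 1021 kg/m³ × 10 m/s² × 3350 m = 3.420×10^7 Pa = 4961 psi
greenschist: 2800 kg/m³ × 10 m/s² × 2170 m = 6.076×10^7 Pa = 8812 psi
amphibolite: 2997 kg/m³ × 10 m/s² × 11620 m = 3.483×10^8 Pa = 50510 psi
Total = 4961 + 8812 + 50510 = 64283 psi

64300 psi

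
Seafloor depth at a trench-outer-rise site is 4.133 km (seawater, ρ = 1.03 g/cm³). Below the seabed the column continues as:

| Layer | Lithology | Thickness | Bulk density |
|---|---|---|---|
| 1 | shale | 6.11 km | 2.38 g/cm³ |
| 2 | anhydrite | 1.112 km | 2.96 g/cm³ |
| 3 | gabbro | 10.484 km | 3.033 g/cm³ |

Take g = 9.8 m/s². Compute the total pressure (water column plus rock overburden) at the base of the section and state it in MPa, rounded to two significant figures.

seawater: 1030 kg/m³ × 9.8 m/s² × 4133 m = 4.172×10^7 Pa = 41.72 MPa
shale: 2380 kg/m³ × 9.8 m/s² × 6110 m = 1.425×10^8 Pa = 142.5 MPa
anhydrite: 2960 kg/m³ × 9.8 m/s² × 1112 m = 3.226×10^7 Pa = 32.26 MPa
gabbro: 3033 kg/m³ × 9.8 m/s² × 10484 m = 3.116×10^8 Pa = 311.6 MPa
Total = 41.72 + 142.5 + 32.26 + 311.6 = 528.11 MPa

530 MPa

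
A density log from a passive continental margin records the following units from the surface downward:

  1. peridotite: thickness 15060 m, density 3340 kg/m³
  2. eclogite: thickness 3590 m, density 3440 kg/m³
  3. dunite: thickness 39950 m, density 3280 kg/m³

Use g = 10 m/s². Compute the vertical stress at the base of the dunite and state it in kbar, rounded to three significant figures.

peridotite: 3340 kg/m³ × 10 m/s² × 15060 m = 5.030×10^8 Pa = 5.030 kbar
eclogite: 3440 kg/m³ × 10 m/s² × 3590 m = 1.235×10^8 Pa = 1.235 kbar
dunite: 3280 kg/m³ × 10 m/s² × 39950 m = 1.310×10^9 Pa = 13.10 kbar
Total = 5.030 + 1.235 + 13.10 = 19.369 kbar

19.4 kbar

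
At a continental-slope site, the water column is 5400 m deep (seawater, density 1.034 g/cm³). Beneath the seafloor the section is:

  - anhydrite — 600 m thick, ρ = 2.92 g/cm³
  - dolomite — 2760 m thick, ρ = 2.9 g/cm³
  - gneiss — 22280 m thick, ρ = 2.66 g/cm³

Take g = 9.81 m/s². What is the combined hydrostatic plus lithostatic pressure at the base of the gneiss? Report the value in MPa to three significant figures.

seawater: 1034 kg/m³ × 9.81 m/s² × 5400 m = 5.478×10^7 Pa = 54.78 MPa
anhydrite: 2920 kg/m³ × 9.81 m/s² × 600 m = 1.719×10^7 Pa = 17.19 MPa
dolomite: 2900 kg/m³ × 9.81 m/s² × 2760 m = 7.852×10^7 Pa = 78.52 MPa
gneiss: 2660 kg/m³ × 9.81 m/s² × 22280 m = 5.814×10^8 Pa = 581.4 MPa
Total = 54.78 + 17.19 + 78.52 + 581.4 = 731.87 MPa

732 MPa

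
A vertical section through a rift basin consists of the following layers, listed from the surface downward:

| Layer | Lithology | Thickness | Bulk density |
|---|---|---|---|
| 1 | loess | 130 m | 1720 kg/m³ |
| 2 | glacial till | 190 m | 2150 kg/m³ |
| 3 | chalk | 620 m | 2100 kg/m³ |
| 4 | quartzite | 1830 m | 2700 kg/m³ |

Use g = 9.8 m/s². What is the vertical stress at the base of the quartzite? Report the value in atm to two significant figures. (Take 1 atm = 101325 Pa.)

loess: 1720 kg/m³ × 9.8 m/s² × 130 m = 2.191×10^6 Pa = 21.63 atm
glacial till: 2150 kg/m³ × 9.8 m/s² × 190 m = 4.003×10^6 Pa = 39.51 atm
chalk: 2100 kg/m³ × 9.8 m/s² × 620 m = 1.276×10^7 Pa = 125.9 atm
quartzite: 2700 kg/m³ × 9.8 m/s² × 1830 m = 4.842×10^7 Pa = 477.9 atm
Total = 21.63 + 39.51 + 125.9 + 477.9 = 664.95 atm

660 atm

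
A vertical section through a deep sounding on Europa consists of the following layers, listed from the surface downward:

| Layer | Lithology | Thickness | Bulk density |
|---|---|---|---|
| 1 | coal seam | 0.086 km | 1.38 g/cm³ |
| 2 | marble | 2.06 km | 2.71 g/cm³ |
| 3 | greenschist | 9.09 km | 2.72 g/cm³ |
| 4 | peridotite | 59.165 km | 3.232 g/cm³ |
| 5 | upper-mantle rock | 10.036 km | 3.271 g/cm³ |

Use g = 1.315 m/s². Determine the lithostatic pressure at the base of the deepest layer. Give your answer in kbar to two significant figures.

3.3 kbar

coal seam: 1380 kg/m³ × 1.315 m/s² × 86 m = 1.561×10^5 Pa = 1.561×10^-3 kbar
marble: 2710 kg/m³ × 1.315 m/s² × 2060 m = 7.341×10^6 Pa = 0.07341 kbar
greenschist: 2720 kg/m³ × 1.315 m/s² × 9090 m = 3.251×10^7 Pa = 0.3251 kbar
peridotite: 3232 kg/m³ × 1.315 m/s² × 59165 m = 2.515×10^8 Pa = 2.515 kbar
upper-mantle rock: 3271 kg/m³ × 1.315 m/s² × 10036 m = 4.317×10^7 Pa = 0.4317 kbar
Total = 1.561×10^-3 + 0.07341 + 0.3251 + 2.515 + 0.4317 = 3.3463 kbar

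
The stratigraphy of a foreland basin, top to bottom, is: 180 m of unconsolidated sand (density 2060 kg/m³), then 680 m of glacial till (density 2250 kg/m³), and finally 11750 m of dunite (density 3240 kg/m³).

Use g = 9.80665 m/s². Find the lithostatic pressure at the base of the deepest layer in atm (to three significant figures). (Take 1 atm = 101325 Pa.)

3870 atm

unconsolidated sand: 2060 kg/m³ × 9.80665 m/s² × 180 m = 3.636×10^6 Pa = 35.89 atm
glacial till: 2250 kg/m³ × 9.80665 m/s² × 680 m = 1.500×10^7 Pa = 148.1 atm
dunite: 3240 kg/m³ × 9.80665 m/s² × 11750 m = 3.733×10^8 Pa = 3685 atm
Total = 35.89 + 148.1 + 3685 = 3868.5 atm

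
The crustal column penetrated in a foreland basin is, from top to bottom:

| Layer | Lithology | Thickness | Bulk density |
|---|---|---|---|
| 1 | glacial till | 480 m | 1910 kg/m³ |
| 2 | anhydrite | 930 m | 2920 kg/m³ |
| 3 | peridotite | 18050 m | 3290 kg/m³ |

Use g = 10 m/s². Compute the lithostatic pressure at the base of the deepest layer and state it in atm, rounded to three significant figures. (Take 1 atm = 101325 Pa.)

glacial till: 1910 kg/m³ × 10 m/s² × 480 m = 9.168×10^6 Pa = 90.48 atm
anhydrite: 2920 kg/m³ × 10 m/s² × 930 m = 2.716×10^7 Pa = 268.0 atm
peridotite: 3290 kg/m³ × 10 m/s² × 18050 m = 5.938×10^8 Pa = 5861 atm
Total = 90.48 + 268.0 + 5861 = 6219.3 atm

6220 atm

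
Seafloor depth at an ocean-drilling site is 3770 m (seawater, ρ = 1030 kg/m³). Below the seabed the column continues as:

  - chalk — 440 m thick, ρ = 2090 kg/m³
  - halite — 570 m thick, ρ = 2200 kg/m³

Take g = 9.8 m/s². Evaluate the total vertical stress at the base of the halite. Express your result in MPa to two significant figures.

seawater: 1030 kg/m³ × 9.8 m/s² × 3770 m = 3.805×10^7 Pa = 38.05 MPa
chalk: 2090 kg/m³ × 9.8 m/s² × 440 m = 9.012×10^6 Pa = 9.012 MPa
halite: 2200 kg/m³ × 9.8 m/s² × 570 m = 1.229×10^7 Pa = 12.29 MPa
Total = 38.05 + 9.012 + 12.29 = 59.356 MPa

59 MPa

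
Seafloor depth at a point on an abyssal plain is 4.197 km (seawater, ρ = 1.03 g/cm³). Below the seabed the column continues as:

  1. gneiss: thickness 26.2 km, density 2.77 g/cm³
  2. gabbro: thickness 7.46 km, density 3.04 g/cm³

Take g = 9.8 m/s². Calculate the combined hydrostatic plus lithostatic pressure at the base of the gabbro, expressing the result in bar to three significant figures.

9760 bar

seawater: 1030 kg/m³ × 9.8 m/s² × 4197 m = 4.236×10^7 Pa = 423.6 bar
gneiss: 2770 kg/m³ × 9.8 m/s² × 26200 m = 7.112×10^8 Pa = 7112 bar
gabbro: 3040 kg/m³ × 9.8 m/s² × 7460 m = 2.222×10^8 Pa = 2222 bar
Total = 423.6 + 7112 + 2222 = 9758.4 bar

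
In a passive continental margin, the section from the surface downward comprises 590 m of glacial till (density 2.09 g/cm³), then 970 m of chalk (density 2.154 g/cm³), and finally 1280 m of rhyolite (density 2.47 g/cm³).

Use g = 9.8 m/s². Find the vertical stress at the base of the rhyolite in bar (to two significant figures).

640 bar

glacial till: 2090 kg/m³ × 9.8 m/s² × 590 m = 1.208×10^7 Pa = 120.8 bar
chalk: 2154 kg/m³ × 9.8 m/s² × 970 m = 2.048×10^7 Pa = 204.8 bar
rhyolite: 2470 kg/m³ × 9.8 m/s² × 1280 m = 3.098×10^7 Pa = 309.8 bar
Total = 120.8 + 204.8 + 309.8 = 635.44 bar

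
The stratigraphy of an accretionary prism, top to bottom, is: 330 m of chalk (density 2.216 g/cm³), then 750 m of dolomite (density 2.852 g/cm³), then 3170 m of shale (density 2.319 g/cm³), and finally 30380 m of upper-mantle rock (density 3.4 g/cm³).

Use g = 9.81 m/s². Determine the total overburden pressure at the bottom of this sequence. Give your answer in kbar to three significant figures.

chalk: 2216 kg/m³ × 9.81 m/s² × 330 m = 7.174×10^6 Pa = 0.07174 kbar
dolomite: 2852 kg/m³ × 9.81 m/s² × 750 m = 2.098×10^7 Pa = 0.2098 kbar
shale: 2319 kg/m³ × 9.81 m/s² × 3170 m = 7.212×10^7 Pa = 0.7212 kbar
upper-mantle rock: 3400 kg/m³ × 9.81 m/s² × 30380 m = 1.013×10^9 Pa = 10.13 kbar
Total = 0.07174 + 0.2098 + 0.7212 + 10.13 = 11.136 kbar

11.1 kbar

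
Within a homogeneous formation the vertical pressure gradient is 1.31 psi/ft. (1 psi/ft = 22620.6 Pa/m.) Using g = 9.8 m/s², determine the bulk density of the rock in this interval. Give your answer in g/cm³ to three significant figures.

ρ = (dP/dz)/g = 1.31 psi/ft / 9.8 m/s² = 29633 Pa/m / 9.8 m/s² = 3023.8 kg/m³
= 3.024 g/cm³

3.02 g/cm³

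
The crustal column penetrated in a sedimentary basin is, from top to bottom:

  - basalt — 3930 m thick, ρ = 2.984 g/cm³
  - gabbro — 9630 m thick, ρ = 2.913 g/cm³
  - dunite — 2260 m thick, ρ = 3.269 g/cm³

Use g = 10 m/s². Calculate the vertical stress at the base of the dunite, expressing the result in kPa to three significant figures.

472000 kPa

basalt: 2984 kg/m³ × 10 m/s² × 3930 m = 1.173×10^8 Pa = 1.173×10^5 kPa
gabbro: 2913 kg/m³ × 10 m/s² × 9630 m = 2.805×10^8 Pa = 2.805×10^5 kPa
dunite: 3269 kg/m³ × 10 m/s² × 2260 m = 7.388×10^7 Pa = 73879 kPa
Total = 1.173×10^5 + 2.805×10^5 + 73879 = 4.7167×10^5 kPa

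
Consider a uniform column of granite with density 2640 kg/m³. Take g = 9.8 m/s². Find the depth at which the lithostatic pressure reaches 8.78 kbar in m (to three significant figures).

h = P/(ρg) = 8.78 kbar / (2640 kg/m³ × 9.8 m/s²) = 8.780×10^8 Pa / 25872 Pa/m = 33936 m

33900 m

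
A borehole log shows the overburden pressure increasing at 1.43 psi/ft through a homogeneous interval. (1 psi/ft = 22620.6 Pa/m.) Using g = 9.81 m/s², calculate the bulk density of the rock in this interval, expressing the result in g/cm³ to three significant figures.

ρ = (dP/dz)/g = 1.43 psi/ft / 9.81 m/s² = 32347 Pa/m / 9.81 m/s² = 3297.4 kg/m³
= 3.297 g/cm³

3.30 g/cm³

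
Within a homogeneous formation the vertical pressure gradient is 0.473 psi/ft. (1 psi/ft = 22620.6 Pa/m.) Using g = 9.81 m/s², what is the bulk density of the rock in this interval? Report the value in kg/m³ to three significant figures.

ρ = (dP/dz)/g = 0.473 psi/ft / 9.81 m/s² = 10700 Pa/m / 9.81 m/s² = 1090.7 kg/m³

1090 kg/m³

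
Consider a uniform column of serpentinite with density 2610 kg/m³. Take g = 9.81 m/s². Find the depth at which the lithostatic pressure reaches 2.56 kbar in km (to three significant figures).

h = P/(ρg) = 2.56 kbar / (2610 kg/m³ × 9.81 m/s²) = 2.560×10^8 Pa / 25604 Pa/m = 9998.4 m
= 9.9984 km

10.0 km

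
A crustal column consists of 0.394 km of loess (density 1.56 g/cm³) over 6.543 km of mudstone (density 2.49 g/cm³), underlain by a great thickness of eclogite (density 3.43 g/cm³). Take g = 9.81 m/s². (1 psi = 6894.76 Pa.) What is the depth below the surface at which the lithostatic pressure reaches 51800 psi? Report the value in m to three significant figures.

Pressure at base of upper layers: 1560×9.81×394 + 2490×9.81×6543 = 1.659×10^8 Pa = 24055 psi
Remaining pressure to be supplied by eclogite: 3.571×10^8 − 1.659×10^8 = 1.913×10^8 Pa
Additional depth in eclogite = 1.913×10^8 Pa / (3430 kg/m³ × 9.81 m/s²) = 5685.1 m
Total depth = 6937 m + 5685.1 m = 12622 m

12600 m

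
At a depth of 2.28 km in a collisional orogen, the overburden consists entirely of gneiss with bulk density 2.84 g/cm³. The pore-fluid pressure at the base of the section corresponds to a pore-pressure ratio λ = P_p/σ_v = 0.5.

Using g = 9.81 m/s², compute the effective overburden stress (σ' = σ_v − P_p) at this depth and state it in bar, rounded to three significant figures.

318 bar

Overburden (lithostatic) stress σ_v:
gneiss: 2840 kg/m³ × 9.81 m/s² × 2280 m = 6.352×10^7 Pa = 63.52 MPa
Pore pressure P_p = λ·σ_v = 0.5 × 63.52 MPa = 31.76 MPa
Effective stress σ' = σ_v − P_p = 63.52 − 31.76 = 31.761 MPa = 317.61 bar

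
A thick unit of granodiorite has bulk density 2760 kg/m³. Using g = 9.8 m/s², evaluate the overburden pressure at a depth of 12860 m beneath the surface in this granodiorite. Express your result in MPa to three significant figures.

granodiorite: 2760 kg/m³ × 9.8 m/s² × 12860 m = 3.478×10^8 Pa = 347.8 MPa

348 MPa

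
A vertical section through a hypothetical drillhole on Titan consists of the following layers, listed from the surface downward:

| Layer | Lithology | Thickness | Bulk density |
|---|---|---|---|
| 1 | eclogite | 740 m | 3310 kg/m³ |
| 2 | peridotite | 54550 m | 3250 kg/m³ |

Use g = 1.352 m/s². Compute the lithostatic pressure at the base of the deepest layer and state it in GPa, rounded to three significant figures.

eclogite: 3310 kg/m³ × 1.352 m/s² × 740 m = 3.312×10^6 Pa = 3.312×10^-3 GPa
peridotite: 3250 kg/m³ × 1.352 m/s² × 54550 m = 2.397×10^8 Pa = 0.2397 GPa
Total = 3.312×10^-3 + 0.2397 = 0.24300 GPa

0.243 GPa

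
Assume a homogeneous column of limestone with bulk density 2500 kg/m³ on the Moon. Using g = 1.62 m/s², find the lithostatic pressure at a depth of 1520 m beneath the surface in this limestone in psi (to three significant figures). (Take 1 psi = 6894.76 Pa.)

893 psi

limestone: 2500 kg/m³ × 1.62 m/s² × 1520 m = 6.156×10^6 Pa = 892.9 psi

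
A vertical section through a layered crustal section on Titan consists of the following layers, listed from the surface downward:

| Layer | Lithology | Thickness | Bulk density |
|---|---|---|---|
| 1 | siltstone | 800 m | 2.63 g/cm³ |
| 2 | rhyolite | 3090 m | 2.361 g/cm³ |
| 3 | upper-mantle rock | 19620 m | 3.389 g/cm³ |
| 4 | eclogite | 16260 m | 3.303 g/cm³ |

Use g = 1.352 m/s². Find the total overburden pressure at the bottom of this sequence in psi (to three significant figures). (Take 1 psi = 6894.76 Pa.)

25400 psi

siltstone: 2630 kg/m³ × 1.352 m/s² × 800 m = 2.845×10^6 Pa = 412.6 psi
rhyolite: 2361 kg/m³ × 1.352 m/s² × 3090 m = 9.864×10^6 Pa = 1431 psi
upper-mantle rock: 3389 kg/m³ × 1.352 m/s² × 19620 m = 8.990×10^7 Pa = 13039 psi
eclogite: 3303 kg/m³ × 1.352 m/s² × 16260 m = 7.261×10^7 Pa = 10531 psi
Total = 412.6 + 1431 + 13039 + 10531 = 25413 psi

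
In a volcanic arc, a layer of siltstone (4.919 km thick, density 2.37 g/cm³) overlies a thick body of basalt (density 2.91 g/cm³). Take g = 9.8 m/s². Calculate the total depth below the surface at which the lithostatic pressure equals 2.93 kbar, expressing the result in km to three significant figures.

11.2 km

Pressure at base of upper layers: 2370×9.8×4919 = 1.142×10^8 Pa = 1.142 kbar
Remaining pressure to be supplied by basalt: 2.930×10^8 − 1.142×10^8 = 1.788×10^8 Pa
Additional depth in basalt = 1.788×10^8 Pa / (2910 kg/m³ × 9.8 m/s²) = 6268.0 m
Total depth = 4919 m + 6268.0 m = 11187 m
= 11.187 km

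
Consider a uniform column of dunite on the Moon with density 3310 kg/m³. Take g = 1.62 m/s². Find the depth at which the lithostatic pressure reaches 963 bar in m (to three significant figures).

h = P/(ρg) = 963 bar / (3310 kg/m³ × 1.62 m/s²) = 9.630×10^7 Pa / 5362.2 Pa/m = 17959 m

18000 m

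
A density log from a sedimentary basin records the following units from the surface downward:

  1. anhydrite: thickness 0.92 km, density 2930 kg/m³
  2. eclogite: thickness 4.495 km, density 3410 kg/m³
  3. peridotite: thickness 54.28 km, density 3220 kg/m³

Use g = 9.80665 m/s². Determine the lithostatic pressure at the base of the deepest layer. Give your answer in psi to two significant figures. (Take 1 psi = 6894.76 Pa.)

anhydrite: 2930 kg/m³ × 9.80665 m/s² × 920 m = 2.643×10^7 Pa = 3834 psi
eclogite: 3410 kg/m³ × 9.80665 m/s² × 4495 m = 1.503×10^8 Pa = 21801 psi
peridotite: 3220 kg/m³ × 9.80665 m/s² × 54280 m = 1.714×10^9 Pa = 2.486×10^5 psi
Total = 3834 + 21801 + 2.486×10^5 = 2.7423×10^5 psi

270000 psi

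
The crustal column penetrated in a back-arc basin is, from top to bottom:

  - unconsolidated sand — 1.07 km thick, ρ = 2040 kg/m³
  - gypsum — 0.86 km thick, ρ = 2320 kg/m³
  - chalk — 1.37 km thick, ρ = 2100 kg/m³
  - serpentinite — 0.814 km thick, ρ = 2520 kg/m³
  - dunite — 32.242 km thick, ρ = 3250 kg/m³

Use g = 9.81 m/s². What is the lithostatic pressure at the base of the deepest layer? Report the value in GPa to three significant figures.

1.12 GPa

unconsolidated sand: 2040 kg/m³ × 9.81 m/s² × 1070 m = 2.141×10^7 Pa = 0.02141 GPa
gypsum: 2320 kg/m³ × 9.81 m/s² × 860 m = 1.957×10^7 Pa = 0.01957 GPa
chalk: 2100 kg/m³ × 9.81 m/s² × 1370 m = 2.822×10^7 Pa = 0.02822 GPa
serpentinite: 2520 kg/m³ × 9.81 m/s² × 814 m = 2.012×10^7 Pa = 0.02012 GPa
dunite: 3250 kg/m³ × 9.81 m/s² × 32242 m = 1.028×10^9 Pa = 1.028 GPa
Total = 0.02141 + 0.01957 + 0.02822 + 0.02012 + 1.028 = 1.1173 GPa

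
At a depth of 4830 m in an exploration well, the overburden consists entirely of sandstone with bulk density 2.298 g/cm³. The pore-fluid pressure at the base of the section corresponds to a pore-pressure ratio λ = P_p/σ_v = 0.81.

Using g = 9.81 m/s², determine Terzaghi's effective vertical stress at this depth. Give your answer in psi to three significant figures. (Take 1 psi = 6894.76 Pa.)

Overburden (lithostatic) stress σ_v:
sandstone: 2298 kg/m³ × 9.81 m/s² × 4830 m = 1.089×10^8 Pa = 108.9 MPa
Pore pressure P_p = λ·σ_v = 0.81 × 108.9 MPa = 88.20 MPa
Effective stress σ' = σ_v − P_p = 108.9 − 88.20 = 20.688 MPa = 3000.5 psi

3000 psi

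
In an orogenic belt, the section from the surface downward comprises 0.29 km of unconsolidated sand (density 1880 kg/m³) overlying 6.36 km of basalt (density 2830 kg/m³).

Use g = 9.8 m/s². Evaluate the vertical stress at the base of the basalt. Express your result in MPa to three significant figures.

unconsolidated sand: 1880 kg/m³ × 9.8 m/s² × 290 m = 5.343×10^6 Pa = 5.343 MPa
basalt: 2830 kg/m³ × 9.8 m/s² × 6360 m = 1.764×10^8 Pa = 176.4 MPa
Total = 5.343 + 176.4 = 181.73 MPa

182 MPa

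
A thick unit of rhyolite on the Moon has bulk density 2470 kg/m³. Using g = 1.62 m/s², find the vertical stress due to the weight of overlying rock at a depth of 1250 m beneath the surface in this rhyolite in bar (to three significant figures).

rhyolite: 2470 kg/m³ × 1.62 m/s² × 1250 m = 5.002×10^6 Pa = 50.02 bar

50.0 bar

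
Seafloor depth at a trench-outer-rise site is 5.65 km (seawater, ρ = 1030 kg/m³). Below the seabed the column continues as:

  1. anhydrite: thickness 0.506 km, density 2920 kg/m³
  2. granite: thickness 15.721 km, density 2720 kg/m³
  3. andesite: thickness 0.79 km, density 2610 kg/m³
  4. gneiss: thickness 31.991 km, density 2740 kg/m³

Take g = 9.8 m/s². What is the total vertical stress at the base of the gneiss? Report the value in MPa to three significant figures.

seawater: 1030 kg/m³ × 9.8 m/s² × 5650 m = 5.703×10^7 Pa = 57.03 MPa
anhydrite: 2920 kg/m³ × 9.8 m/s² × 506 m = 1.448×10^7 Pa = 14.48 MPa
granite: 2720 kg/m³ × 9.8 m/s² × 15721 m = 4.191×10^8 Pa = 419.1 MPa
andesite: 2610 kg/m³ × 9.8 m/s² × 790 m = 2.021×10^7 Pa = 20.21 MPa
gneiss: 2740 kg/m³ × 9.8 m/s² × 31991 m = 8.590×10^8 Pa = 859.0 MPa
Total = 57.03 + 14.48 + 419.1 + 20.21 + 859.0 = 1369.8 MPa

1370 MPa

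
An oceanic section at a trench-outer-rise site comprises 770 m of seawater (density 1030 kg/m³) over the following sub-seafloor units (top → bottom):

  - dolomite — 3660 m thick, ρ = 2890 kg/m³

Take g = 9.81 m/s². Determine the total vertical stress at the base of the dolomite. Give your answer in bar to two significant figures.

1100 bar

seawater: 1030 kg/m³ × 9.81 m/s² × 770 m = 7.780×10^6 Pa = 77.80 bar
dolomite: 2890 kg/m³ × 9.81 m/s² × 3660 m = 1.038×10^8 Pa = 1038 bar
Total = 77.80 + 1038 = 1115.4 bar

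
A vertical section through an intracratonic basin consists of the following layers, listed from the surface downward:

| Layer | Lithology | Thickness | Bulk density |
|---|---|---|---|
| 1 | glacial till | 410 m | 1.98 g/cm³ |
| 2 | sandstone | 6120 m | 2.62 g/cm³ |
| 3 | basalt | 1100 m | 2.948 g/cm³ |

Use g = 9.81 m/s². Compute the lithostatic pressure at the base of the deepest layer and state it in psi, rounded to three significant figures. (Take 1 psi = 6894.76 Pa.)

glacial till: 1980 kg/m³ × 9.81 m/s² × 410 m = 7.964×10^6 Pa = 1155 psi
sandstone: 2620 kg/m³ × 9.81 m/s² × 6120 m = 1.573×10^8 Pa = 22814 psi
basalt: 2948 kg/m³ × 9.81 m/s² × 1100 m = 3.181×10^7 Pa = 4614 psi
Total = 1155 + 22814 + 4614 = 28583 psi

28600 psi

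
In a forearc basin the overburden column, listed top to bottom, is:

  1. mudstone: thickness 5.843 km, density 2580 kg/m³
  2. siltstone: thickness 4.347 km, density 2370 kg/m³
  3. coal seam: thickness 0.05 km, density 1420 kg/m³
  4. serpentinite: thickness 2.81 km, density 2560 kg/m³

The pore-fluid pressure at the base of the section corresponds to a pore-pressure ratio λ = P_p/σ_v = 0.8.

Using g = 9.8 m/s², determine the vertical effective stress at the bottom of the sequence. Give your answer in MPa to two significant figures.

Overburden (lithostatic) stress σ_v:
mudstone: 2580 kg/m³ × 9.8 m/s² × 5843 m = 1.477×10^8 Pa = 147.7 MPa
siltstone: 2370 kg/m³ × 9.8 m/s² × 4347 m = 1.010×10^8 Pa = 101.0 MPa
coal seam: 1420 kg/m³ × 9.8 m/s² × 50 m = 6.958×10^5 Pa = 0.6958 MPa
serpentinite: 2560 kg/m³ × 9.8 m/s² × 2810 m = 7.050×10^7 Pa = 70.50 MPa
Total = 147.7 + 101.0 + 0.6958 + 70.50 = 319.89 MPa
Pore pressure P_p = λ·σ_v = 0.8 × 319.9 MPa = 255.9 MPa
Effective stress σ' = σ_v − P_p = 319.9 − 255.9 = 63.978 MPa

64 MPa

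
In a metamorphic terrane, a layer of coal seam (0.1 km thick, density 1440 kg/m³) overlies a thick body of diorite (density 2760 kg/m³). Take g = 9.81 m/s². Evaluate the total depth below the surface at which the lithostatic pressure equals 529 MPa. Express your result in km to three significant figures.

Pressure at base of upper layers: 1440×9.81×100 = 1.413×10^6 Pa = 1.413 MPa
Remaining pressure to be supplied by diorite: 5.290×10^8 − 1.413×10^6 = 5.276×10^8 Pa
Additional depth in diorite = 5.276×10^8 Pa / (2760 kg/m³ × 9.81 m/s²) = 19486 m
Total depth = 100 m + 19486 m = 19586 m
= 19.586 km

19.6 km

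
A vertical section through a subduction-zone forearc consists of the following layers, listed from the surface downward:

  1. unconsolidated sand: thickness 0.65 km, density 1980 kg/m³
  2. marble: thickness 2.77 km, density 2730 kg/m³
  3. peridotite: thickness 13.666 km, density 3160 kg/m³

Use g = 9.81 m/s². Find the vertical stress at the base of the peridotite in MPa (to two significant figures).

unconsolidated sand: 1980 kg/m³ × 9.81 m/s² × 650 m = 1.263×10^7 Pa = 12.63 MPa
marble: 2730 kg/m³ × 9.81 m/s² × 2770 m = 7.418×10^7 Pa = 74.18 MPa
peridotite: 3160 kg/m³ × 9.81 m/s² × 13666 m = 4.236×10^8 Pa = 423.6 MPa
Total = 12.63 + 74.18 + 423.6 = 510.45 MPa

510 MPa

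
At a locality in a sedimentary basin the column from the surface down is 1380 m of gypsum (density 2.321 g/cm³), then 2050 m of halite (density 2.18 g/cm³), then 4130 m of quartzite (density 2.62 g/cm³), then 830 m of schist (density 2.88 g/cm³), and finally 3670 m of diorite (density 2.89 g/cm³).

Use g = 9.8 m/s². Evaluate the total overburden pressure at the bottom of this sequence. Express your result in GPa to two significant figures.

gypsum: 2321 kg/m³ × 9.8 m/s² × 1380 m = 3.139×10^7 Pa = 0.03139 GPa
halite: 2180 kg/m³ × 9.8 m/s² × 2050 m = 4.380×10^7 Pa = 0.04380 GPa
quartzite: 2620 kg/m³ × 9.8 m/s² × 4130 m = 1.060×10^8 Pa = 0.1060 GPa
schist: 2880 kg/m³ × 9.8 m/s² × 830 m = 2.343×10^7 Pa = 0.02343 GPa
diorite: 2890 kg/m³ × 9.8 m/s² × 3670 m = 1.039×10^8 Pa = 0.1039 GPa
Total = 0.03139 + 0.04380 + 0.1060 + 0.02343 + 0.1039 = 0.30859 GPa

0.31 GPa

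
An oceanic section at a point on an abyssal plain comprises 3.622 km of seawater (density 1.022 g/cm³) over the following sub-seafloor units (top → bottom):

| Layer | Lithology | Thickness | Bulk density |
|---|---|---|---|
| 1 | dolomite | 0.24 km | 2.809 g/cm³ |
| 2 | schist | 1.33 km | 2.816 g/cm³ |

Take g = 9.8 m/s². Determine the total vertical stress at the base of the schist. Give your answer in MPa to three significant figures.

seawater: 1022 kg/m³ × 9.8 m/s² × 3622 m = 3.628×10^7 Pa = 36.28 MPa
dolomite: 2809 kg/m³ × 9.8 m/s² × 240 m = 6.607×10^6 Pa = 6.607 MPa
schist: 2816 kg/m³ × 9.8 m/s² × 1330 m = 3.670×10^7 Pa = 36.70 MPa
Total = 36.28 + 6.607 + 36.70 = 79.587 MPa

79.6 MPa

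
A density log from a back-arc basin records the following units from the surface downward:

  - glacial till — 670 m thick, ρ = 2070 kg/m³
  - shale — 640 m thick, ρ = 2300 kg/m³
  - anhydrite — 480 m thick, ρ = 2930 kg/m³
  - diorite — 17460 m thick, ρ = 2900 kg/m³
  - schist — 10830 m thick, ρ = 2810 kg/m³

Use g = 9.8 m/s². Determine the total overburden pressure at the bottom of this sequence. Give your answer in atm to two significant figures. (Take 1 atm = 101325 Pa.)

glacial till: 2070 kg/m³ × 9.8 m/s² × 670 m = 1.359×10^7 Pa = 134.1 atm
shale: 2300 kg/m³ × 9.8 m/s² × 640 m = 1.443×10^7 Pa = 142.4 atm
anhydrite: 2930 kg/m³ × 9.8 m/s² × 480 m = 1.378×10^7 Pa = 136.0 atm
diorite: 2900 kg/m³ × 9.8 m/s² × 17460 m = 4.962×10^8 Pa = 4897 atm
schist: 2810 kg/m³ × 9.8 m/s² × 10830 m = 2.982×10^8 Pa = 2943 atm
Total = 134.1 + 142.4 + 136.0 + 4897 + 2943 = 8253.1 atm

8300 atm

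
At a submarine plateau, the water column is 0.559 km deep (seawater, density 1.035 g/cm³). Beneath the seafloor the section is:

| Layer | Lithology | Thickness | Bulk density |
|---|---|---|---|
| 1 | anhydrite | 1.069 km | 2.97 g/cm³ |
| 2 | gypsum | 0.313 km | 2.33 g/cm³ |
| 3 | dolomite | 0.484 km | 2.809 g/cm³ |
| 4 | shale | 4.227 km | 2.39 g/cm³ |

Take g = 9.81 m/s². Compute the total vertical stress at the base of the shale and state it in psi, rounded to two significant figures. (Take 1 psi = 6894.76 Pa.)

seawater: 1035 kg/m³ × 9.81 m/s² × 559 m = 5.676×10^6 Pa = 823.2 psi
anhydrite: 2970 kg/m³ × 9.81 m/s² × 1069 m = 3.115×10^7 Pa = 4517 psi
gypsum: 2330 kg/m³ × 9.81 m/s² × 313 m = 7.154×10^6 Pa = 1038 psi
dolomite: 2809 kg/m³ × 9.81 m/s² × 484 m = 1.334×10^7 Pa = 1934 psi
shale: 2390 kg/m³ × 9.81 m/s² × 4227 m = 9.911×10^7 Pa = 14374 psi
Total = 823.2 + 4517 + 1038 + 1934 + 14374 = 22687 psi

23000 psi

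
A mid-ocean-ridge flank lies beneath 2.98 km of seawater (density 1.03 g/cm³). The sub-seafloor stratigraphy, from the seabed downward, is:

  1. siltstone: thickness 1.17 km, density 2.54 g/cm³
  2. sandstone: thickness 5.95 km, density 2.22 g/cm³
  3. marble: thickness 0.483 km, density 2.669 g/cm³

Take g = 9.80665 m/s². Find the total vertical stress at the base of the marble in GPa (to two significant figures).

seawater: 1030 kg/m³ × 9.80665 m/s² × 2980 m = 3.010×10^7 Pa = 0.03010 GPa
siltstone: 2540 kg/m³ × 9.80665 m/s² × 1170 m = 2.914×10^7 Pa = 0.02914 GPa
sandstone: 2220 kg/m³ × 9.80665 m/s² × 5950 m = 1.295×10^8 Pa = 0.1295 GPa
marble: 2669 kg/m³ × 9.80665 m/s² × 483 m = 1.264×10^7 Pa = 0.01264 GPa
Total = 0.03010 + 0.02914 + 0.1295 + 0.01264 = 0.20142 GPa

0.20 GPa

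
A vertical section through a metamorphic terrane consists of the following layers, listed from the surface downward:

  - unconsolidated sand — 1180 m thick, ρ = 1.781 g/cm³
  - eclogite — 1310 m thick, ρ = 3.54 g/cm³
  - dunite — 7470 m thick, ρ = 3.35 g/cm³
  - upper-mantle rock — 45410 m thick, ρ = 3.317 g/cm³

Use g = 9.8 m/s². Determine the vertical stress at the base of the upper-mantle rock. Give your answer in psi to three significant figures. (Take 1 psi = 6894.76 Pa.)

259000 psi

unconsolidated sand: 1781 kg/m³ × 9.8 m/s² × 1180 m = 2.060×10^7 Pa = 2987 psi
eclogite: 3540 kg/m³ × 9.8 m/s² × 1310 m = 4.545×10^7 Pa = 6591 psi
dunite: 3350 kg/m³ × 9.8 m/s² × 7470 m = 2.452×10^8 Pa = 35569 psi
upper-mantle rock: 3317 kg/m³ × 9.8 m/s² × 45410 m = 1.476×10^9 Pa = 2.141×10^5 psi
Total = 2987 + 6591 + 35569 + 2.141×10^5 = 2.5924×10^5 psi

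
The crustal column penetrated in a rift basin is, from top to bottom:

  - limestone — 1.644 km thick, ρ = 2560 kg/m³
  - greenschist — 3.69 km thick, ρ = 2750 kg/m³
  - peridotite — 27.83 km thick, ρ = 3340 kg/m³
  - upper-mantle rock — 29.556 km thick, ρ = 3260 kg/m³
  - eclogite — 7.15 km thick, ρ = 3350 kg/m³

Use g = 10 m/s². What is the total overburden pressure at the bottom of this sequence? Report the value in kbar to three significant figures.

22.8 kbar

limestone: 2560 kg/m³ × 10 m/s² × 1644 m = 4.209×10^7 Pa = 0.4209 kbar
greenschist: 2750 kg/m³ × 10 m/s² × 3690 m = 1.015×10^8 Pa = 1.015 kbar
peridotite: 3340 kg/m³ × 10 m/s² × 27830 m = 9.295×10^8 Pa = 9.295 kbar
upper-mantle rock: 3260 kg/m³ × 10 m/s² × 29556 m = 9.635×10^8 Pa = 9.635 kbar
eclogite: 3350 kg/m³ × 10 m/s² × 7150 m = 2.395×10^8 Pa = 2.395 kbar
Total = 0.4209 + 1.015 + 9.295 + 9.635 + 2.395 = 22.761 kbar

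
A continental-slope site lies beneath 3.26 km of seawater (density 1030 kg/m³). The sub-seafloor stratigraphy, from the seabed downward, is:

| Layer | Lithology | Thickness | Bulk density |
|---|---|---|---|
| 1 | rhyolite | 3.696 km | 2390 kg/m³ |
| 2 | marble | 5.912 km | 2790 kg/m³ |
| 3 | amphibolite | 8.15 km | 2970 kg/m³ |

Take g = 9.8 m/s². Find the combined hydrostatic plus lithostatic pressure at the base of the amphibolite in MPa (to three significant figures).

seawater: 1030 kg/m³ × 9.8 m/s² × 3260 m = 3.291×10^7 Pa = 32.91 MPa
rhyolite: 2390 kg/m³ × 9.8 m/s² × 3696 m = 8.657×10^7 Pa = 86.57 MPa
marble: 2790 kg/m³ × 9.8 m/s² × 5912 m = 1.616×10^8 Pa = 161.6 MPa
amphibolite: 2970 kg/m³ × 9.8 m/s² × 8150 m = 2.372×10^8 Pa = 237.2 MPa
Total = 32.91 + 86.57 + 161.6 + 237.2 = 518.33 MPa

518 MPa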